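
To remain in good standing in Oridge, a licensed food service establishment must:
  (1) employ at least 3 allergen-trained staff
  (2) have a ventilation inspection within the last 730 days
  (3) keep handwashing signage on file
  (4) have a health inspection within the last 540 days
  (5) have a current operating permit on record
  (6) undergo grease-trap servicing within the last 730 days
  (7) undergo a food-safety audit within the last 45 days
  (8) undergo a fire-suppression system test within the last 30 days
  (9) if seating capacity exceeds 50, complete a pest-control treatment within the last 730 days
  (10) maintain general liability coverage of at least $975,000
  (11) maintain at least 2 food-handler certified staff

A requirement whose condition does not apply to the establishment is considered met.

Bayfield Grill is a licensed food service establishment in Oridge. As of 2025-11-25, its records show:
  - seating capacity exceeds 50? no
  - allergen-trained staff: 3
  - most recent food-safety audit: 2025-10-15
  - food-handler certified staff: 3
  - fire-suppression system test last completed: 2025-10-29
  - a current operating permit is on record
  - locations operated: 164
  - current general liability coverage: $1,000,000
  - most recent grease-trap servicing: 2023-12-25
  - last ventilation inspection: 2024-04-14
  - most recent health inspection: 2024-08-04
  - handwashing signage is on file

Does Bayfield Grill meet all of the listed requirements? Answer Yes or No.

1. allergen-trained staff 3 ≥ 3 → met
2. ventilation inspection 590 days ago vs limit 730 → met
3. handwashing signage present → met
4. health inspection 478 days ago vs limit 540 → met
5. current operating permit present → met
6. grease-trap servicing 701 days ago vs limit 730 → met
7. food-safety audit 41 days ago vs limit 45 → met
8. fire-suppression system test 27 days ago vs limit 30 → met
9. condition 'seating capacity exceeds 50' does not hold → requirement n/a → met
10. general liability coverage $1,000,000 ≥ $975,000 → met
11. food-handler certified staff 3 ≥ 2 → met
All met.

Yes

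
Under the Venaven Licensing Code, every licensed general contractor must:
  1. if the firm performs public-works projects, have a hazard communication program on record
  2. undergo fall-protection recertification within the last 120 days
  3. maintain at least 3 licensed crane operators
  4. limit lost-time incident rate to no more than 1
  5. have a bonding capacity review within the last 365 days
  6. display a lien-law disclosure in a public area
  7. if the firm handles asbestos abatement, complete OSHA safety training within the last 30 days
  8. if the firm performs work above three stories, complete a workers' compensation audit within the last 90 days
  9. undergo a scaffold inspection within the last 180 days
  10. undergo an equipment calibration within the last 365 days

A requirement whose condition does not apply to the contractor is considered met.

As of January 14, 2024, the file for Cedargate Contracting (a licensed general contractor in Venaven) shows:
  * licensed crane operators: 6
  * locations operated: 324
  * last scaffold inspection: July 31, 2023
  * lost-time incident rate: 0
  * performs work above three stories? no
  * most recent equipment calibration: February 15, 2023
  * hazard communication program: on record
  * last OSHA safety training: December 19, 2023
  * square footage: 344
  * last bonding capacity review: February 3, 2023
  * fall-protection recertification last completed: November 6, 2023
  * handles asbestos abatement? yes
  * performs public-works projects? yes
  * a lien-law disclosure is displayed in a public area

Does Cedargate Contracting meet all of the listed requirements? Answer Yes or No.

1. condition 'performs public-works projects' holds; hazard communication program present → met
2. fall-protection recertification 69 days ago vs limit 120 → met
3. licensed crane operators 6 ≥ 3 → met
4. lost-time incident rate 0 ≤ 1 → met
5. bonding capacity review 345 days ago vs limit 365 → met
6. lien-law disclosure present → met
7. condition 'handles asbestos abatement' holds; OSHA safety training 26 days ago vs limit 30 → met
8. condition 'performs work above three stories' does not hold → requirement n/a → met
9. scaffold inspection 167 days ago vs limit 180 → met
10. equipment calibration 333 days ago vs limit 365 → met
All met.

Yes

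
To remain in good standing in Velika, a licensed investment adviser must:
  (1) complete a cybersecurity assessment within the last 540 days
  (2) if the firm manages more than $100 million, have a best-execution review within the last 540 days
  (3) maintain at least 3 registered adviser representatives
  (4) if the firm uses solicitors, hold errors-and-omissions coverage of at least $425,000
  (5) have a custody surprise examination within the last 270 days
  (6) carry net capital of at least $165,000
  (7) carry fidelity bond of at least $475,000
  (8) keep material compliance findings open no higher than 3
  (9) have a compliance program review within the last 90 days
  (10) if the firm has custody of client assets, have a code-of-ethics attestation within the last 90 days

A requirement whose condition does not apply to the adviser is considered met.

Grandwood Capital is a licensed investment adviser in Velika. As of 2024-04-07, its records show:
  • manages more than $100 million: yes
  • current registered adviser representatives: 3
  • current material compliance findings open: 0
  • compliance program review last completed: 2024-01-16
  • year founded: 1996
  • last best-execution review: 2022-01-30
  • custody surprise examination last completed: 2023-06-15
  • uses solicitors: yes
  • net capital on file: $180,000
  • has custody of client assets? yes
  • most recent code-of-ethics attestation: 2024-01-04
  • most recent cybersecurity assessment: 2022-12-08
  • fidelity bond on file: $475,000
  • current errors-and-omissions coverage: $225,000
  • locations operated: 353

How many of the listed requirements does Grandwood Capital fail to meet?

1. cybersecurity assessment 486 days ago vs limit 540 → met
2. condition 'manages more than $100 million' holds; best-execution review 798 days ago vs limit 540 → not met
3. registered adviser representatives 3 ≥ 3 → met
4. condition 'uses solicitors' holds; errors-and-omissions coverage $225,000 < $425,000 → not met
5. custody surprise examination 297 days ago vs limit 270 → not met
6. net capital $180,000 ≥ $165,000 → met
7. fidelity bond $475,000 ≥ $475,000 → met
8. material compliance findings open 0 ≤ 3 → met
9. compliance program review 82 days ago vs limit 90 → met
10. condition 'has custody of client assets' holds; code-of-ethics attestation 94 days ago vs limit 90 → not met
Not met: 4 of 10

4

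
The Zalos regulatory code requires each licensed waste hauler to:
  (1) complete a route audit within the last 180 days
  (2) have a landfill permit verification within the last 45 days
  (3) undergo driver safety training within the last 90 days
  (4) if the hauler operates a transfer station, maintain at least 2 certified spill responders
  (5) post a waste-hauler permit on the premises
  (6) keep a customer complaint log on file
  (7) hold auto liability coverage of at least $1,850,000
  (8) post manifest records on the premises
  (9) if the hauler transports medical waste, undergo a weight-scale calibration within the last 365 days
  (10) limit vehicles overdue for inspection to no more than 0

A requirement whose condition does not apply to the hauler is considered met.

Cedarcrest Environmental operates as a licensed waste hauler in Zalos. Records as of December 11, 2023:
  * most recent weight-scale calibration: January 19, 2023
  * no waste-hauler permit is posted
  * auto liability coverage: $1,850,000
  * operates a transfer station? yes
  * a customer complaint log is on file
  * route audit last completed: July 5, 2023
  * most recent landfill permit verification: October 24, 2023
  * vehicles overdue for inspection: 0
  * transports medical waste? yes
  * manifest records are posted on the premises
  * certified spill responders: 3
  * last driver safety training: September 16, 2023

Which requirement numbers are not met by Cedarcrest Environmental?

2, 5

1. route audit 159 days ago vs limit 180 → met
2. landfill permit verification 48 days ago vs limit 45 → not met
3. driver safety training 86 days ago vs limit 90 → met
4. condition 'operates a transfer station' holds; certified spill responders 3 ≥ 2 → met
5. waste-hauler permit absent → not met
6. customer complaint log present → met
7. auto liability coverage $1,850,000 ≥ $1,850,000 → met
8. manifest records present → met
9. condition 'transports medical waste' holds; weight-scale calibration 326 days ago vs limit 365 → met
10. vehicles overdue for inspection 0 ≤ 0 → met
Not met: 2, 5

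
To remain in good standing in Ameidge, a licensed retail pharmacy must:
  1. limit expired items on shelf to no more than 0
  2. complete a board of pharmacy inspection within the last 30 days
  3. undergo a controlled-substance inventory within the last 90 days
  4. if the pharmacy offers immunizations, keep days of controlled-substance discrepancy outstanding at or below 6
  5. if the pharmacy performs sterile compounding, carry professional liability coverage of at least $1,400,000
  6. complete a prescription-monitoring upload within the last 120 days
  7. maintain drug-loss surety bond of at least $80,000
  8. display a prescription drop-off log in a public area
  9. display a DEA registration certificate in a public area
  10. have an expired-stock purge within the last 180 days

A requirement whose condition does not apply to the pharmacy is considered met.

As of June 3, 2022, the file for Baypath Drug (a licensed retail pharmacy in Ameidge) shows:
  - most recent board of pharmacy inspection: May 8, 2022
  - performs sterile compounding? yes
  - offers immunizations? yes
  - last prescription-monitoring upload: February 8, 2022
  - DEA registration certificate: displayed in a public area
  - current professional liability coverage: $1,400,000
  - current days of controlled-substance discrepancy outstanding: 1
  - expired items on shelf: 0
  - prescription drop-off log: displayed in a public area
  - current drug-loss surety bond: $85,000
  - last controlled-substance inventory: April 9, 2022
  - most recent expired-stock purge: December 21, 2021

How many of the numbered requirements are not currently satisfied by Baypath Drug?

1. expired items on shelf 0 ≤ 0 → met
2. board of pharmacy inspection 26 days ago vs limit 30 → met
3. controlled-substance inventory 55 days ago vs limit 90 → met
4. condition 'offers immunizations' holds; days of controlled-substance discrepancy outstanding 1 ≤ 6 → met
5. condition 'performs sterile compounding' holds; professional liability coverage $1,400,000 ≥ $1,400,000 → met
6. prescription-monitoring upload 115 days ago vs limit 120 → met
7. drug-loss surety bond $85,000 ≥ $80,000 → met
8. prescription drop-off log present → met
9. DEA registration certificate present → met
10. expired-stock purge 164 days ago vs limit 180 → met
Not met: 0 of 10

0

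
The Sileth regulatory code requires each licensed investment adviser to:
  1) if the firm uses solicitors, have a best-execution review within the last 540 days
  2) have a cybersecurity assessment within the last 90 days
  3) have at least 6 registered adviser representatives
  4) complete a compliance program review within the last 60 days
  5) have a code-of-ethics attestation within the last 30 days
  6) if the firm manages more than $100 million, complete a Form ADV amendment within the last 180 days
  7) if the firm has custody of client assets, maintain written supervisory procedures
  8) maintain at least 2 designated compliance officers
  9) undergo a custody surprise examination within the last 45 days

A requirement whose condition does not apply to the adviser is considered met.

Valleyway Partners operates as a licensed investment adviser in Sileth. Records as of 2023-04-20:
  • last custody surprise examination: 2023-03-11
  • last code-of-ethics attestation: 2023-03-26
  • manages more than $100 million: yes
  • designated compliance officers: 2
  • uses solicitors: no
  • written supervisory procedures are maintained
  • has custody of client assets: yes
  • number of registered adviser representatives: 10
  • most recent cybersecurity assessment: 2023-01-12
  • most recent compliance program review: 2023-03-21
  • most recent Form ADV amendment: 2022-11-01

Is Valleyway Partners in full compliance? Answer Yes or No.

1. condition 'uses solicitors' does not hold → requirement n/a → met
2. cybersecurity assessment 98 days ago vs limit 90 → not met
3. registered adviser representatives 10 ≥ 6 → met
4. compliance program review 30 days ago vs limit 60 → met
5. code-of-ethics attestation 25 days ago vs limit 30 → met
6. condition 'manages more than $100 million' holds; Form ADV amendment 170 days ago vs limit 180 → met
7. condition 'has custody of client assets' holds; written supervisory procedures present → met
8. designated compliance officers 2 ≥ 2 → met
9. custody surprise examination 40 days ago vs limit 45 → met
Not met: 2

No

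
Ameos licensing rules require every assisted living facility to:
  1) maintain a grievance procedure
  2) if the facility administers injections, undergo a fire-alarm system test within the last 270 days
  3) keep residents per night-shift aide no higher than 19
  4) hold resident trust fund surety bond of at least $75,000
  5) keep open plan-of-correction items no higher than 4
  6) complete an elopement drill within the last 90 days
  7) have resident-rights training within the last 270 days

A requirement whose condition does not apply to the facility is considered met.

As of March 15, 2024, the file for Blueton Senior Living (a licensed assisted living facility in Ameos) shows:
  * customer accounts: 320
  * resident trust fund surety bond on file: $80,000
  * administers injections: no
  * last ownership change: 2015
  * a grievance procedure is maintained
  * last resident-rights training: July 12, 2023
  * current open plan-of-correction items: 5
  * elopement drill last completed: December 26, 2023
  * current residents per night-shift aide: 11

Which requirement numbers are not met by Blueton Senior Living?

5

1. grievance procedure present → met
2. condition 'administers injections' does not hold → requirement n/a → met
3. residents per night-shift aide 11 ≤ 19 → met
4. resident trust fund surety bond $80,000 ≥ $75,000 → met
5. open plan-of-correction items 5 > 4 → not met
6. elopement drill 80 days ago vs limit 90 → met
7. resident-rights training 247 days ago vs limit 270 → met
Not met: 5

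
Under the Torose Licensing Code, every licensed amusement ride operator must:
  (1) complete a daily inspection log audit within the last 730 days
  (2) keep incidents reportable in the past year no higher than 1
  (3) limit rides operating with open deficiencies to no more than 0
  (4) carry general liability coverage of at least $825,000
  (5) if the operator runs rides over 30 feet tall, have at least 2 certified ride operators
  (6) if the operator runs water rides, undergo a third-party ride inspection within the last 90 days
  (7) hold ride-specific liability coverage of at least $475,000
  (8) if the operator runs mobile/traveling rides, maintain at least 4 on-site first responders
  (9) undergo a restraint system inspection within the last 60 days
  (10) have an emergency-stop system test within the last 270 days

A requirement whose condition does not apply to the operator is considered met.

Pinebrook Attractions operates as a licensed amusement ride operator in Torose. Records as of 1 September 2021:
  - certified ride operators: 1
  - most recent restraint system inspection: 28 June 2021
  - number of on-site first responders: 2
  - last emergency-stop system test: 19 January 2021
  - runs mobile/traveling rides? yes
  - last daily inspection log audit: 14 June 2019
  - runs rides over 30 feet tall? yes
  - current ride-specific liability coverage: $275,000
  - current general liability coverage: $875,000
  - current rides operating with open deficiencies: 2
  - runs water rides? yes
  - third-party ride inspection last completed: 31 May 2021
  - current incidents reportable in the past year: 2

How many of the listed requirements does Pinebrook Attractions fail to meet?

1. daily inspection log audit 810 days ago vs limit 730 → not met
2. incidents reportable in the past year 2 > 1 → not met
3. rides operating with open deficiencies 2 > 0 → not met
4. general liability coverage $875,000 ≥ $825,000 → met
5. condition 'runs rides over 30 feet tall' holds; certified ride operators 1 < 2 → not met
6. condition 'runs water rides' holds; third-party ride inspection 93 days ago vs limit 90 → not met
7. ride-specific liability coverage $275,000 < $475,000 → not met
8. condition 'runs mobile/traveling rides' holds; on-site first responders 2 < 4 → not met
9. restraint system inspection 65 days ago vs limit 60 → not met
10. emergency-stop system test 225 days ago vs limit 270 → met
Not met: 8 of 10

8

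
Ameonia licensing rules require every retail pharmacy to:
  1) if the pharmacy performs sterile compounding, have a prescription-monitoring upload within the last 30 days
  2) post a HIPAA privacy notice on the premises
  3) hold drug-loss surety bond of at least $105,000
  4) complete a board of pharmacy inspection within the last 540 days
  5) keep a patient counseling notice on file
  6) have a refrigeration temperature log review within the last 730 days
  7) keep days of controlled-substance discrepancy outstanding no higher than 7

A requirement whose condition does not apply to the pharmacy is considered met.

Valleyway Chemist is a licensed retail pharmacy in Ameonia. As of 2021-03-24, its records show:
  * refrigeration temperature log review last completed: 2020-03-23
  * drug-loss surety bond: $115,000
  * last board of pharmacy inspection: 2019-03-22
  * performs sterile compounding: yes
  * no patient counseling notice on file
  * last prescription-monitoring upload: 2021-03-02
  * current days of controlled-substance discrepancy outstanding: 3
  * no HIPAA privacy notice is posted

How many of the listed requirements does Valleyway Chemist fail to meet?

3

1. condition 'performs sterile compounding' holds; prescription-monitoring upload 22 days ago vs limit 30 → met
2. HIPAA privacy notice absent → not met
3. drug-loss surety bond $115,000 ≥ $105,000 → met
4. board of pharmacy inspection 733 days ago vs limit 540 → not met
5. patient counseling notice absent → not met
6. refrigeration temperature log review 366 days ago vs limit 730 → met
7. days of controlled-substance discrepancy outstanding 3 ≤ 7 → met
Not met: 3 of 7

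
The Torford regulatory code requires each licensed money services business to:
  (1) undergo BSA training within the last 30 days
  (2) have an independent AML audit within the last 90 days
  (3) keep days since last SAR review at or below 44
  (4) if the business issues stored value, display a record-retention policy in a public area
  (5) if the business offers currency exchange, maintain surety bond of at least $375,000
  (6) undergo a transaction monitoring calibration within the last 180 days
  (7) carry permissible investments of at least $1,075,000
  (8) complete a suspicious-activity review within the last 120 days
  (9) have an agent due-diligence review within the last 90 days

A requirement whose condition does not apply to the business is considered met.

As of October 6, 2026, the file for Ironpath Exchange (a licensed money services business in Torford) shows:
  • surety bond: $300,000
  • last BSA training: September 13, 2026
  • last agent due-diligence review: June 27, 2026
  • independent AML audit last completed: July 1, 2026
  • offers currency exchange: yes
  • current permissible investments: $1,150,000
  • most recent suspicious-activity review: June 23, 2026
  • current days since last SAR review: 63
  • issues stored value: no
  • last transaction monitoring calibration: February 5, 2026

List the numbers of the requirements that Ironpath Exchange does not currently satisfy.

1. BSA training 23 days ago vs limit 30 → met
2. independent AML audit 97 days ago vs limit 90 → not met
3. days since last SAR review 63 > 44 → not met
4. condition 'issues stored value' does not hold → requirement n/a → met
5. condition 'offers currency exchange' holds; surety bond $300,000 < $375,000 → not met
6. transaction monitoring calibration 243 days ago vs limit 180 → not met
7. permissible investments $1,150,000 ≥ $1,075,000 → met
8. suspicious-activity review 105 days ago vs limit 120 → met
9. agent due-diligence review 101 days ago vs limit 90 → not met
Not met: 2, 3, 5, 6, 9

2, 3, 5, 6, 9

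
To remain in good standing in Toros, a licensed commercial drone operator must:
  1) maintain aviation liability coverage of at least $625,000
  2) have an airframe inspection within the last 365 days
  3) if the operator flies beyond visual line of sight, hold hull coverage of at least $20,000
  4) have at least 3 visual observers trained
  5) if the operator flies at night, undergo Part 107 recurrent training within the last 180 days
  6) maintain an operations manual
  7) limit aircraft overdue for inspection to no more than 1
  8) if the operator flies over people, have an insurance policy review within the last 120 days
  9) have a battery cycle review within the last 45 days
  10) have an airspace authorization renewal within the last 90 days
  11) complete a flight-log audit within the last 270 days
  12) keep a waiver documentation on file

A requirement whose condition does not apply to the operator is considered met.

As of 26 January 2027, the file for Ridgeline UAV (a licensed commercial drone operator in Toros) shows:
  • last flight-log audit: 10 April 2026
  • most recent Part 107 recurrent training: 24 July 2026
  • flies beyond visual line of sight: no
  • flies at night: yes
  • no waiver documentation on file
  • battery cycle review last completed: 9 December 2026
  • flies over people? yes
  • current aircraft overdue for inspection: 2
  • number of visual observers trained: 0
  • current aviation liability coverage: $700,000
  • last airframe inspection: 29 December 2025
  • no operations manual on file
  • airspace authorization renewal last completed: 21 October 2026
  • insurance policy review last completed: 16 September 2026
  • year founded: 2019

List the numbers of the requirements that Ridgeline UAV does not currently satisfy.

1. aviation liability coverage $700,000 ≥ $625,000 → met
2. airframe inspection 393 days ago vs limit 365 → not met
3. condition 'flies beyond visual line of sight' does not hold → requirement n/a → met
4. visual observers trained 0 < 3 → not met
5. condition 'flies at night' holds; Part 107 recurrent training 186 days ago vs limit 180 → not met
6. operations manual absent → not met
7. aircraft overdue for inspection 2 > 1 → not met
8. condition 'flies over people' holds; insurance policy review 132 days ago vs limit 120 → not met
9. battery cycle review 48 days ago vs limit 45 → not met
10. airspace authorization renewal 97 days ago vs limit 90 → not met
11. flight-log audit 291 days ago vs limit 270 → not met
12. waiver documentation absent → not met
Not met: 2, 4, 5, 6, 7, 8, 9, 10, 11, 12

2, 4, 5, 6, 7, 8, 9, 10, 11, 12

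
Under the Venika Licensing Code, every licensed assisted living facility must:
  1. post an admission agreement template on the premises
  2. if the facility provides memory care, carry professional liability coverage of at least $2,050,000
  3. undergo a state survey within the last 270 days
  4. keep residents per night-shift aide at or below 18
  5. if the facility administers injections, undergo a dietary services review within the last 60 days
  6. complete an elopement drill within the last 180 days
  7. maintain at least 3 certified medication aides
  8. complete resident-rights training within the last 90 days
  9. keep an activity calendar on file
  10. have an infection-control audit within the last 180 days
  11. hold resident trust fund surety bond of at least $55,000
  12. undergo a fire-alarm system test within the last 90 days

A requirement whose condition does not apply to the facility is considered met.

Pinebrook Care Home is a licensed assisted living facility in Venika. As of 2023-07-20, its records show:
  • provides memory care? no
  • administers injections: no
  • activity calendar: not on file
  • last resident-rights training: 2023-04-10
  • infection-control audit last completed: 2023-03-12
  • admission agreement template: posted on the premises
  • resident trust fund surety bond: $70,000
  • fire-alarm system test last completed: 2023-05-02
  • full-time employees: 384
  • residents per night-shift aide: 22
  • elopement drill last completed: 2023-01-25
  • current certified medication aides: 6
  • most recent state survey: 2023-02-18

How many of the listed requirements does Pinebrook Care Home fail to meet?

3

1. admission agreement template present → met
2. condition 'provides memory care' does not hold → requirement n/a → met
3. state survey 152 days ago vs limit 270 → met
4. residents per night-shift aide 22 > 18 → not met
5. condition 'administers injections' does not hold → requirement n/a → met
6. elopement drill 176 days ago vs limit 180 → met
7. certified medication aides 6 ≥ 3 → met
8. resident-rights training 101 days ago vs limit 90 → not met
9. activity calendar absent → not met
10. infection-control audit 130 days ago vs limit 180 → met
11. resident trust fund surety bond $70,000 ≥ $55,000 → met
12. fire-alarm system test 79 days ago vs limit 90 → met
Not met: 3 of 12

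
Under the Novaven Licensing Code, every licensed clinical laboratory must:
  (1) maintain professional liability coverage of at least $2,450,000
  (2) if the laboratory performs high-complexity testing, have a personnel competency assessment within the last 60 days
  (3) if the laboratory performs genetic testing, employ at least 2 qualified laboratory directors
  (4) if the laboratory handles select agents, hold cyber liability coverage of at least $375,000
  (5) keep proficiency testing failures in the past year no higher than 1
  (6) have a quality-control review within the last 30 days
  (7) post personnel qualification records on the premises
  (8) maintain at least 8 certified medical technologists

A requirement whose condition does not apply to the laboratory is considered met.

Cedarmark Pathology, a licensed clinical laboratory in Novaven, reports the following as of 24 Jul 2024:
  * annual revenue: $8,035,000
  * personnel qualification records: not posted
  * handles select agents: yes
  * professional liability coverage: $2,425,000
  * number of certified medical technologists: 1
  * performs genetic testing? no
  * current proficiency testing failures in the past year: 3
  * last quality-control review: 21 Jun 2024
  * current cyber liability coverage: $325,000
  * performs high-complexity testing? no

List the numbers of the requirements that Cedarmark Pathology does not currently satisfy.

1. professional liability coverage $2,425,000 < $2,450,000 → not met
2. condition 'performs high-complexity testing' does not hold → requirement n/a → met
3. condition 'performs genetic testing' does not hold → requirement n/a → met
4. condition 'handles select agents' holds; cyber liability coverage $325,000 < $375,000 → not met
5. proficiency testing failures in the past year 3 > 1 → not met
6. quality-control review 33 days ago vs limit 30 → not met
7. personnel qualification records absent → not met
8. certified medical technologists 1 < 8 → not met
Not met: 1, 4, 5, 6, 7, 8

1, 4, 5, 6, 7, 8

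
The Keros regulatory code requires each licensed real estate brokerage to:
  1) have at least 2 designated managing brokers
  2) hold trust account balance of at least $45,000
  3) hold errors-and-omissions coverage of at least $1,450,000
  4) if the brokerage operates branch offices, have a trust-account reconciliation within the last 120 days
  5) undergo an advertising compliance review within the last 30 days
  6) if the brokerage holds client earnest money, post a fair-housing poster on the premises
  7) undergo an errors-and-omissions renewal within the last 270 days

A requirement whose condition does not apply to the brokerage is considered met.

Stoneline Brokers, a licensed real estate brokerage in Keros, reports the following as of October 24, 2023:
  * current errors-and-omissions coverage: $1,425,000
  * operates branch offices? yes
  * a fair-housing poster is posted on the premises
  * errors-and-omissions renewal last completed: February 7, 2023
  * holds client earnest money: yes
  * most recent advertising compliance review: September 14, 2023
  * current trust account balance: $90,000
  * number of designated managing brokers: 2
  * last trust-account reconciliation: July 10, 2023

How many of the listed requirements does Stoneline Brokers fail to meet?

2

1. designated managing brokers 2 ≥ 2 → met
2. trust account balance $90,000 ≥ $45,000 → met
3. errors-and-omissions coverage $1,425,000 < $1,450,000 → not met
4. condition 'operates branch offices' holds; trust-account reconciliation 106 days ago vs limit 120 → met
5. advertising compliance review 40 days ago vs limit 30 → not met
6. condition 'holds client earnest money' holds; fair-housing poster present → met
7. errors-and-omissions renewal 259 days ago vs limit 270 → met
Not met: 2 of 7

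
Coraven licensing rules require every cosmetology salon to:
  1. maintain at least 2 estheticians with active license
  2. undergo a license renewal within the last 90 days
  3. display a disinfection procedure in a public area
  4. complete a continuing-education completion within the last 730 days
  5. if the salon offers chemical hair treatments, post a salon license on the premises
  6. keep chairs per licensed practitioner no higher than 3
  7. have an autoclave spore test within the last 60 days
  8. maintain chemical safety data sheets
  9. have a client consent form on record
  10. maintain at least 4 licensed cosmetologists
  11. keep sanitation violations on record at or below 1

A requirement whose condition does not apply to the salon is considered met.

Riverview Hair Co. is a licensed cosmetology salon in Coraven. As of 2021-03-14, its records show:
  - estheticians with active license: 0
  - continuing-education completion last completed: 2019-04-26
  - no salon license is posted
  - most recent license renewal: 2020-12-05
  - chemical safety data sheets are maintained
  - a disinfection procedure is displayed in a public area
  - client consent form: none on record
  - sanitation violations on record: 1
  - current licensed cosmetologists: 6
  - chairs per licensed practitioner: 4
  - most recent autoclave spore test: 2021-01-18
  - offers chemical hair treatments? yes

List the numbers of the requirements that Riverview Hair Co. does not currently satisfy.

1, 2, 5, 6, 9

1. estheticians with active license 0 < 2 → not met
2. license renewal 99 days ago vs limit 90 → not met
3. disinfection procedure present → met
4. continuing-education completion 688 days ago vs limit 730 → met
5. condition 'offers chemical hair treatments' holds; salon license absent → not met
6. chairs per licensed practitioner 4 > 3 → not met
7. autoclave spore test 55 days ago vs limit 60 → met
8. chemical safety data sheets present → met
9. client consent form absent → not met
10. licensed cosmetologists 6 ≥ 4 → met
11. sanitation violations on record 1 ≤ 1 → met
Not met: 1, 2, 5, 6, 9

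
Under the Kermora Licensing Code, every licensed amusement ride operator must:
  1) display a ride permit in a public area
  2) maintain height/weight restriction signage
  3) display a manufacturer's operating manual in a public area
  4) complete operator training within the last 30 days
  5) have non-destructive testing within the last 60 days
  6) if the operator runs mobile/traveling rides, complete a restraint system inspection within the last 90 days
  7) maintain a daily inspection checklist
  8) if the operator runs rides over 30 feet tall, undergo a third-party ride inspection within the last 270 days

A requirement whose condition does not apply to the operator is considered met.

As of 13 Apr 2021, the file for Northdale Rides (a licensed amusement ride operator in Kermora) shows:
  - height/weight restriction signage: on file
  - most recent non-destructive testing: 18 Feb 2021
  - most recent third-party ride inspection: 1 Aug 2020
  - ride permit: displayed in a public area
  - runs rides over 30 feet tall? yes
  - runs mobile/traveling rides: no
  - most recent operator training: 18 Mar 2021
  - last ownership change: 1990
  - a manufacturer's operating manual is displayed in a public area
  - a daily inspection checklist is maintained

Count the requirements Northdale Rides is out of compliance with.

0

1. ride permit present → met
2. height/weight restriction signage present → met
3. manufacturer's operating manual present → met
4. operator training 26 days ago vs limit 30 → met
5. non-destructive testing 54 days ago vs limit 60 → met
6. condition 'runs mobile/traveling rides' does not hold → requirement n/a → met
7. daily inspection checklist present → met
8. condition 'runs rides over 30 feet tall' holds; third-party ride inspection 255 days ago vs limit 270 → met
Not met: 0 of 8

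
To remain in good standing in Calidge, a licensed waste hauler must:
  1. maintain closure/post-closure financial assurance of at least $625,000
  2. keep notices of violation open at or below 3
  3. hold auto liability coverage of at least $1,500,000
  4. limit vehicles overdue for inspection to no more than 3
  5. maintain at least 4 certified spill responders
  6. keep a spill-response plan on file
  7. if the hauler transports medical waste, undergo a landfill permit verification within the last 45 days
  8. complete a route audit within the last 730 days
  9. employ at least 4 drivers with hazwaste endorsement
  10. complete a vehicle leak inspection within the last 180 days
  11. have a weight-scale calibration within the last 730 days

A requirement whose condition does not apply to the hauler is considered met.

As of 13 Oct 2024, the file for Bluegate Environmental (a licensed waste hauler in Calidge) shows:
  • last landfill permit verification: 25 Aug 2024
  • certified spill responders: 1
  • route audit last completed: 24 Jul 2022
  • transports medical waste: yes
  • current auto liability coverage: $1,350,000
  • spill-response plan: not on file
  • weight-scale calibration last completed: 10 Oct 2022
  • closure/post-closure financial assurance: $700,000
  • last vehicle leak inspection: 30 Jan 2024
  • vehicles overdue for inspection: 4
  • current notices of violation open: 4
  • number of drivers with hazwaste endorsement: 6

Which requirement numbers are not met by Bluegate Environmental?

2, 3, 4, 5, 6, 7, 8, 10, 11

1. closure/post-closure financial assurance $700,000 ≥ $625,000 → met
2. notices of violation open 4 > 3 → not met
3. auto liability coverage $1,350,000 < $1,500,000 → not met
4. vehicles overdue for inspection 4 > 3 → not met
5. certified spill responders 1 < 4 → not met
6. spill-response plan absent → not met
7. condition 'transports medical waste' holds; landfill permit verification 49 days ago vs limit 45 → not met
8. route audit 812 days ago vs limit 730 → not met
9. drivers with hazwaste endorsement 6 ≥ 4 → met
10. vehicle leak inspection 257 days ago vs limit 180 → not met
11. weight-scale calibration 734 days ago vs limit 730 → not met
Not met: 2, 3, 4, 5, 6, 7, 8, 10, 11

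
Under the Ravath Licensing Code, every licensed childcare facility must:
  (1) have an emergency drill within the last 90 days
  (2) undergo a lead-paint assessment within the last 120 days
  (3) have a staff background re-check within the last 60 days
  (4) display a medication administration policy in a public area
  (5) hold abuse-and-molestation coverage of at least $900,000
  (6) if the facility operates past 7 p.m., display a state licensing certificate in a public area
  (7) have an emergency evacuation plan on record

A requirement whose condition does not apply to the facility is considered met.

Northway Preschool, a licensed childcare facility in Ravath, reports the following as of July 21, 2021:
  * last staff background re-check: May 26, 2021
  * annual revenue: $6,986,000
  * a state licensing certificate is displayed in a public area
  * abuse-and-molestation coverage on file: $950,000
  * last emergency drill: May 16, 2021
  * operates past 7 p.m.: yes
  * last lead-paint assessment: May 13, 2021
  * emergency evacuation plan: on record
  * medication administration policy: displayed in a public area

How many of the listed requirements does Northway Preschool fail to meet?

0

1. emergency drill 66 days ago vs limit 90 → met
2. lead-paint assessment 69 days ago vs limit 120 → met
3. staff background re-check 56 days ago vs limit 60 → met
4. medication administration policy present → met
5. abuse-and-molestation coverage $950,000 ≥ $900,000 → met
6. condition 'operates past 7 p.m.' holds; state licensing certificate present → met
7. emergency evacuation plan present → met
Not met: 0 of 7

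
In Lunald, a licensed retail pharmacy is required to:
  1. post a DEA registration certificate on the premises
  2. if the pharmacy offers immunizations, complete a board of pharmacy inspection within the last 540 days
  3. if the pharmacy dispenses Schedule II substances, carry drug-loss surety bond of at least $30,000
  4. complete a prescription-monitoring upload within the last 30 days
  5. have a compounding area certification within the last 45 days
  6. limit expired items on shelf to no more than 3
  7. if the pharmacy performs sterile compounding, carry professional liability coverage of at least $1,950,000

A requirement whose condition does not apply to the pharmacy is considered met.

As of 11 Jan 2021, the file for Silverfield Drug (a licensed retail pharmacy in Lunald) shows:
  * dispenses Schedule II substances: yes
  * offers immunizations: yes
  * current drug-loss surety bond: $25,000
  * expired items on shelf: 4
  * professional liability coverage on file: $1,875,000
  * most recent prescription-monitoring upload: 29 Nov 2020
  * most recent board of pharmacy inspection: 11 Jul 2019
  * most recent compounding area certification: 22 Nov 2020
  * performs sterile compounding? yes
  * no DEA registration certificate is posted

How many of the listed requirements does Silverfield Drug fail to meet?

7

1. DEA registration certificate absent → not met
2. condition 'offers immunizations' holds; board of pharmacy inspection 550 days ago vs limit 540 → not met
3. condition 'dispenses Schedule II substances' holds; drug-loss surety bond $25,000 < $30,000 → not met
4. prescription-monitoring upload 43 days ago vs limit 30 → not met
5. compounding area certification 50 days ago vs limit 45 → not met
6. expired items on shelf 4 > 3 → not met
7. condition 'performs sterile compounding' holds; professional liability coverage $1,875,000 < $1,950,000 → not met
Not met: 7 of 7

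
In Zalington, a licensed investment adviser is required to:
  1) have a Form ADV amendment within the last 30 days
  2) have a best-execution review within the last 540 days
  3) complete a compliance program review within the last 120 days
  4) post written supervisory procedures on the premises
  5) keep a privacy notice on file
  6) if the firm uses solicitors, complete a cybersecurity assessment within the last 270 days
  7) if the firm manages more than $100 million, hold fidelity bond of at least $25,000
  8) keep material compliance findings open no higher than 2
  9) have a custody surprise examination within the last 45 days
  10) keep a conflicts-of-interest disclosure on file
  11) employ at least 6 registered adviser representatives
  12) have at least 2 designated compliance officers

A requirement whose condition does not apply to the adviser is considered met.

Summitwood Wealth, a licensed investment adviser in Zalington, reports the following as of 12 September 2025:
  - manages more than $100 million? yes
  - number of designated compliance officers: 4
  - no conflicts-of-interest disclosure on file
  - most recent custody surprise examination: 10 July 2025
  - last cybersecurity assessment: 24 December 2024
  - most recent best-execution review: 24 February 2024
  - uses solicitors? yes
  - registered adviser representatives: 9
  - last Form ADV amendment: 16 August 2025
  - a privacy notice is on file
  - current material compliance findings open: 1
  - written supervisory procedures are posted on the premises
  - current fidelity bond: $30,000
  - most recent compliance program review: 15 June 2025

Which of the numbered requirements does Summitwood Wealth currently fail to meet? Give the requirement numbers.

2, 9, 10

1. Form ADV amendment 27 days ago vs limit 30 → met
2. best-execution review 566 days ago vs limit 540 → not met
3. compliance program review 89 days ago vs limit 120 → met
4. written supervisory procedures present → met
5. privacy notice present → met
6. condition 'uses solicitors' holds; cybersecurity assessment 262 days ago vs limit 270 → met
7. condition 'manages more than $100 million' holds; fidelity bond $30,000 ≥ $25,000 → met
8. material compliance findings open 1 ≤ 2 → met
9. custody surprise examination 64 days ago vs limit 45 → not met
10. conflicts-of-interest disclosure absent → not met
11. registered adviser representatives 9 ≥ 6 → met
12. designated compliance officers 4 ≥ 2 → met
Not met: 2, 9, 10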